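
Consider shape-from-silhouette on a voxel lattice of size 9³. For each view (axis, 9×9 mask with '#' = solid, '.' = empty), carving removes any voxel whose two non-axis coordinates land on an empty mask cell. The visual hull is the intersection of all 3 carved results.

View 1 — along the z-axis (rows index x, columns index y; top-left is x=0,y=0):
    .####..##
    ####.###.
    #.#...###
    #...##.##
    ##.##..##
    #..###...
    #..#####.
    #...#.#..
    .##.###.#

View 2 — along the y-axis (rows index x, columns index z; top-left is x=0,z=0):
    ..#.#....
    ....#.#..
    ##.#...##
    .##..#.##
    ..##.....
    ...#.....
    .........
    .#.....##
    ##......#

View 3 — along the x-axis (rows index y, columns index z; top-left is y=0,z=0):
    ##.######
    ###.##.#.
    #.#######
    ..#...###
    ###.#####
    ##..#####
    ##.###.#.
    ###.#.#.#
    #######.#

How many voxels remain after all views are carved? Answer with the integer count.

full grid |V| = 729
carve view 1 (along z, XY-mask fill 48/81): 432 voxels remain
carve view 2 (along y, XZ-mask fill 23/81): 119 voxels remain
carve view 3 (along x, YZ-mask fill 61/81): 93 voxels remain

|visual hull| = 93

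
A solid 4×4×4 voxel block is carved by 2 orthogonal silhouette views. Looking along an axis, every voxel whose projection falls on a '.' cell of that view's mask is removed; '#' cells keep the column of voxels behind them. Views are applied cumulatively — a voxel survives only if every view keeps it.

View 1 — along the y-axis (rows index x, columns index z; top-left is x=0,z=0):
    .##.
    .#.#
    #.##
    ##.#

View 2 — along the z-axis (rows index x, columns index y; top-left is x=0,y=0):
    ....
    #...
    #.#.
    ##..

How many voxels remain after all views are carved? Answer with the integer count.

|visual hull| = 14

initial block: 4^3 = 64
[1] y-view keeps 10 columns → grid now 40
[2] z-view keeps 5 columns → grid now 14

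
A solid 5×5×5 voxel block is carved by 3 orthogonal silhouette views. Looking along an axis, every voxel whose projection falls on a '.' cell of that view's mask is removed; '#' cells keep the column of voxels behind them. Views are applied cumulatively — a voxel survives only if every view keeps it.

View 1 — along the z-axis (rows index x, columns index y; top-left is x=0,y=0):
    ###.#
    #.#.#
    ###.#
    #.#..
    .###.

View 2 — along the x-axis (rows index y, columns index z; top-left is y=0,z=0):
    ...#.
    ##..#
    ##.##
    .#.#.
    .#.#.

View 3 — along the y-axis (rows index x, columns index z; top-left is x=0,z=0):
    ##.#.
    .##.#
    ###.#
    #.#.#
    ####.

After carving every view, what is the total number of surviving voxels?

|visual hull| = 27

start: 5×5×5 = 125 voxels
  1. axis=2 (XY plane), |mask|=16  ⇒  voxels=80
  2. axis=0 (YZ plane), |mask|=12  ⇒  voxels=41
  3. axis=1 (XZ plane), |mask|=17  ⇒  voxels=27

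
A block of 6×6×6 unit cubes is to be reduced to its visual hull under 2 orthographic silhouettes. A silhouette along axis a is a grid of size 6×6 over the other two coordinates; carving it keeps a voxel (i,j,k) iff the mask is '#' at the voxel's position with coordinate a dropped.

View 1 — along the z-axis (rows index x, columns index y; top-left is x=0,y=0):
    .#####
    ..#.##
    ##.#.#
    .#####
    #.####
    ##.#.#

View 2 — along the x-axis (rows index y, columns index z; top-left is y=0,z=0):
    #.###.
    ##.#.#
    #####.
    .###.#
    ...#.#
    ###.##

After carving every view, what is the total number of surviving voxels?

full grid |V| = 216
  1. axis=2 (XY plane), |mask|=26  ⇒  voxels=156
  2. axis=0 (YZ plane), |mask|=24  ⇒  voxels=106

|visual hull| = 106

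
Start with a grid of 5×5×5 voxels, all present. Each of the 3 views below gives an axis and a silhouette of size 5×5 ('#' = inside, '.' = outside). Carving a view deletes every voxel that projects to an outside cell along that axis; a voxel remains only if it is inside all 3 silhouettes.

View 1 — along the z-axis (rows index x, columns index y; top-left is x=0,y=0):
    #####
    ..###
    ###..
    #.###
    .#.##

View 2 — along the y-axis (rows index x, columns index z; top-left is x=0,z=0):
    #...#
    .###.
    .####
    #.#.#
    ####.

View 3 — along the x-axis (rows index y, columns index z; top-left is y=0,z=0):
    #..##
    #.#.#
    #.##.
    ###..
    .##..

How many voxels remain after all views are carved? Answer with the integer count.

start: 5×5×5 = 125 voxels
  1. axis=2 (XY plane), |mask|=18  ⇒  voxels=90
  2. axis=1 (XZ plane), |mask|=16  ⇒  voxels=55
  3. axis=0 (YZ plane), |mask|=14  ⇒  voxels=32

voxel count = 32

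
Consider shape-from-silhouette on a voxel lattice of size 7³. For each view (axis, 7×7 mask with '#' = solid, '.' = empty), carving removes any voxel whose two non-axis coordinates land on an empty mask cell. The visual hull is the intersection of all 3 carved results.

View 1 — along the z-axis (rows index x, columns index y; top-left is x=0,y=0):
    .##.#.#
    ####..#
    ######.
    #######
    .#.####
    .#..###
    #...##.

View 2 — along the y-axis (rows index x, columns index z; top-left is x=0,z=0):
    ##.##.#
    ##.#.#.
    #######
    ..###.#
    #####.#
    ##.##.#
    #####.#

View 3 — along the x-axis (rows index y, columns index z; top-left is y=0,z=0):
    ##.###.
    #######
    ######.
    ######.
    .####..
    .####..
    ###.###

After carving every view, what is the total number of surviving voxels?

initial block: 7^3 = 343
step 1: project along z, AND mask (34/49) → |grid| = 238
step 2: project along y, AND mask (37/49) → |grid| = 178
step 3: project along x, AND mask (38/49) → |grid| = 139

|visual hull| = 139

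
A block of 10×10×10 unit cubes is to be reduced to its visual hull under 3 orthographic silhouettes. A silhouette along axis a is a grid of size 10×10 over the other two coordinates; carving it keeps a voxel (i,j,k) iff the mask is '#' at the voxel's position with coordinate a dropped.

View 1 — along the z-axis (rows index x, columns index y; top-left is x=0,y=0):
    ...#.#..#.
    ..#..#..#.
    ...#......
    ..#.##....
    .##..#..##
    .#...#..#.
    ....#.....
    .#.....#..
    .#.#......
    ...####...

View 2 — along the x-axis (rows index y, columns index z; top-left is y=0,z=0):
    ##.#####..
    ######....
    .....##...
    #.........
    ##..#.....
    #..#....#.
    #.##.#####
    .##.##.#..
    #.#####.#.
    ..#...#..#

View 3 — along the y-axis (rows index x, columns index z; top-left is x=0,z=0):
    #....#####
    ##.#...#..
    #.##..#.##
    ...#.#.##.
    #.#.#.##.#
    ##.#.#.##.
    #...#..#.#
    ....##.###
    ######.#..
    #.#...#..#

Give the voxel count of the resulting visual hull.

59 voxels

before carving: 1000 voxels (10×10×10)
  1. axis=2 (XY plane), |mask|=27  ⇒  voxels=270
  2. axis=0 (YZ plane), |mask|=45  ⇒  voxels=105
  3. axis=1 (XZ plane), |mask|=52  ⇒  voxels=59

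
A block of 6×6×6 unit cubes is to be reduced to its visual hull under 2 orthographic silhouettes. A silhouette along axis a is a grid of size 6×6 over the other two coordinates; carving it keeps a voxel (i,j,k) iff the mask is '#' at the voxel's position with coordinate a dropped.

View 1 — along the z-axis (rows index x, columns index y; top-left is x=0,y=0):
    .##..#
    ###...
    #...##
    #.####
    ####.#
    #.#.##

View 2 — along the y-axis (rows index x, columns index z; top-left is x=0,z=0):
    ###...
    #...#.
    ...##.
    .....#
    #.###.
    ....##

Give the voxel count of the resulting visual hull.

start: 6×6×6 = 216 voxels
[1] z-view keeps 23 columns → grid now 138
[2] y-view keeps 14 columns → grid now 54

|visual hull| = 54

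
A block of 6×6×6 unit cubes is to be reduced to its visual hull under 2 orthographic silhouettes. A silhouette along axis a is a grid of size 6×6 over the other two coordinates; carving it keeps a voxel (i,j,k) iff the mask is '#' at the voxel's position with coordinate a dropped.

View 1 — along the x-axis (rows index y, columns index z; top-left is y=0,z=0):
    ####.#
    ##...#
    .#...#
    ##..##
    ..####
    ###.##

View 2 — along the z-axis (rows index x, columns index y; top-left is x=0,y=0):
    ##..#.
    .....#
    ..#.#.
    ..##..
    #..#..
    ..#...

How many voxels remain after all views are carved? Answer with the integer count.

full grid |V| = 216
after view 1 [x-axis, 23 of 36 cells solid] → remaining = 138
after view 2 [z-axis, 11 of 36 cells solid] → remaining = 40

voxel count = 40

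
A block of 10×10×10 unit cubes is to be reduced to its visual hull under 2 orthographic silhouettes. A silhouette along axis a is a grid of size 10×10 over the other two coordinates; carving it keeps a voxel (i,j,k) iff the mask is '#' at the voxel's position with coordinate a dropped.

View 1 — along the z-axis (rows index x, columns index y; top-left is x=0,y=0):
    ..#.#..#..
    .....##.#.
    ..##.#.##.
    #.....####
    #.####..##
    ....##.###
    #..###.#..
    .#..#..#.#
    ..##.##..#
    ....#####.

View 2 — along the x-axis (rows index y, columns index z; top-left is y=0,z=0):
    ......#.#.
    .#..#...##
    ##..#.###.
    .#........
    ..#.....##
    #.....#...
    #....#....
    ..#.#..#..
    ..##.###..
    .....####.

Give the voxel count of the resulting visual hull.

initial block: 10^3 = 1000
carve view 1 (along z, XY-mask fill 47/100): 470 voxels remain
carve view 2 (along x, YZ-mask fill 32/100): 149 voxels remain

remaining voxels: 149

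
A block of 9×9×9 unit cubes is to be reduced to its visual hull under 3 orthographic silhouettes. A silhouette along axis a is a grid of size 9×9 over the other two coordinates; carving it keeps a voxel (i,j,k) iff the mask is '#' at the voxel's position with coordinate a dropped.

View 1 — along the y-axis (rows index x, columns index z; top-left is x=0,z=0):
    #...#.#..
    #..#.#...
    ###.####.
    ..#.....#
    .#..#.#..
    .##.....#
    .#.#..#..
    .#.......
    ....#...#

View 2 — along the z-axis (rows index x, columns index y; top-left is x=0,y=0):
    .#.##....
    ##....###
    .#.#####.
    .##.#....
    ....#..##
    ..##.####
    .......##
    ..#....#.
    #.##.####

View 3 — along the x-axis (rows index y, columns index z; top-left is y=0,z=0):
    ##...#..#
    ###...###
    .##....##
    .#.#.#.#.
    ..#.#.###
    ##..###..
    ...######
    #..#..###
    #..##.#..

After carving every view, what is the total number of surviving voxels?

67 voxels

initial block: 9^3 = 729
[1] y-view keeps 27 columns → grid now 243
[2] z-view keeps 37 columns → grid now 121
[3] x-view keeps 43 columns → grid now 67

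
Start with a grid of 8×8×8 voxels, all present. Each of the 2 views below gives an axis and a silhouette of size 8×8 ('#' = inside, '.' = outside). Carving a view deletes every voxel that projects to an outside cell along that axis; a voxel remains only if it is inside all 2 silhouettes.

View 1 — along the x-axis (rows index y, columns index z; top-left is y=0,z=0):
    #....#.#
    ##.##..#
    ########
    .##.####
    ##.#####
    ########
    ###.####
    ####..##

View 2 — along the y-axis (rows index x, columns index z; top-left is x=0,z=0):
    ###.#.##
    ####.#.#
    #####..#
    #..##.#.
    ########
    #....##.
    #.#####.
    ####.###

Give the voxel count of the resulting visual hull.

remaining voxels: 287

full grid |V| = 512
step 1: project along x, AND mask (50/64) → |grid| = 400
step 2: project along y, AND mask (46/64) → |grid| = 287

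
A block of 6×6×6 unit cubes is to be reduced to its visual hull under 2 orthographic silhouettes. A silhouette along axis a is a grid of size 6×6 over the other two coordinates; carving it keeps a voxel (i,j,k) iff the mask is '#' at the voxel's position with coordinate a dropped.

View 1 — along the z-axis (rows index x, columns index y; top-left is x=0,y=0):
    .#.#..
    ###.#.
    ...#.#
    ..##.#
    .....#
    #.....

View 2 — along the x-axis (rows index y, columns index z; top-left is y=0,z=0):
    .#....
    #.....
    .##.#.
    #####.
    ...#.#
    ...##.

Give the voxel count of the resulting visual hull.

33 voxels

start: 6×6×6 = 216 voxels
step 1: project along z, AND mask (13/36) → |grid| = 78
step 2: project along x, AND mask (14/36) → |grid| = 33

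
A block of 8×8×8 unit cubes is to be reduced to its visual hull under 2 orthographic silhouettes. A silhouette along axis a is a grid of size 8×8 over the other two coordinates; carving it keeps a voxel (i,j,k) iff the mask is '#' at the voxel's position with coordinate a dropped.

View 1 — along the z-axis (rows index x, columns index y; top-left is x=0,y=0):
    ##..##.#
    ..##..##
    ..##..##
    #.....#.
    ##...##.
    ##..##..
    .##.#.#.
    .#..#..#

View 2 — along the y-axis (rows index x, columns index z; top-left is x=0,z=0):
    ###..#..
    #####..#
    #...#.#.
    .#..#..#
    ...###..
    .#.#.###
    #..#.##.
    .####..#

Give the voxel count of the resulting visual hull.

|visual hull| = 125

before carving: 512 voxels (8×8×8)
carve view 1 (along z, XY-mask fill 30/64): 240 voxels remain
carve view 2 (along y, XZ-mask fill 33/64): 125 voxels remain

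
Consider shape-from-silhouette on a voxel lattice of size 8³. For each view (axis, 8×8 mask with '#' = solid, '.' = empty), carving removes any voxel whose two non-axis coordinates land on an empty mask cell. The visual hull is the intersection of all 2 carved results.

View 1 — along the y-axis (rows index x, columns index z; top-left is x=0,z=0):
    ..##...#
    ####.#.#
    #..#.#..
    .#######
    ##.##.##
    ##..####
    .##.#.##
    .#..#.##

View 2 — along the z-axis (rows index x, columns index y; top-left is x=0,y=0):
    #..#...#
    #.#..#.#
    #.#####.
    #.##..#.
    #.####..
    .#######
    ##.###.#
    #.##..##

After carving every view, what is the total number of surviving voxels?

full grid |V| = 512
after view 1 [y-axis, 40 of 64 cells solid] → remaining = 320
after view 2 [z-axis, 40 of 64 cells solid] → remaining = 201

voxel count = 201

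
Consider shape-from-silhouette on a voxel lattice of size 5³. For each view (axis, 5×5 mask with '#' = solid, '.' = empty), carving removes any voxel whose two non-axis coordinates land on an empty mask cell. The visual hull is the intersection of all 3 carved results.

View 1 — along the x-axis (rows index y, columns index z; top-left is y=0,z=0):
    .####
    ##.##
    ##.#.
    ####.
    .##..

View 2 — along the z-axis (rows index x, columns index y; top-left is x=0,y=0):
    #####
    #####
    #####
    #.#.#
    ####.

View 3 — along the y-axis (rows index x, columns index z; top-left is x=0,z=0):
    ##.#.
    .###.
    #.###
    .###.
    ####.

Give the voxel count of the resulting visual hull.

start: 5×5×5 = 125 voxels
[1] x-view keeps 17 columns → grid now 85
[2] z-view keeps 22 columns → grid now 75
[3] y-view keeps 17 columns → grid now 56

|visual hull| = 56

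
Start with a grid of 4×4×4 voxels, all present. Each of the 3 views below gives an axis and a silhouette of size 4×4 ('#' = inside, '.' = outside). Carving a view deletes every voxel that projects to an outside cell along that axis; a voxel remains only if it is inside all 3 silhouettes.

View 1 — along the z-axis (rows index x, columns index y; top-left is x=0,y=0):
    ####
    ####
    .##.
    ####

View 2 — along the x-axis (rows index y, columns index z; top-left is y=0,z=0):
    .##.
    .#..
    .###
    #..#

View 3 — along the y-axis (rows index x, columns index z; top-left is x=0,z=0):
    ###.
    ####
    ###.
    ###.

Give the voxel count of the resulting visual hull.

voxel count = 23

full grid |V| = 64
step 1: project along z, AND mask (14/16) → |grid| = 56
step 2: project along x, AND mask (8/16) → |grid| = 28
step 3: project along y, AND mask (13/16) → |grid| = 23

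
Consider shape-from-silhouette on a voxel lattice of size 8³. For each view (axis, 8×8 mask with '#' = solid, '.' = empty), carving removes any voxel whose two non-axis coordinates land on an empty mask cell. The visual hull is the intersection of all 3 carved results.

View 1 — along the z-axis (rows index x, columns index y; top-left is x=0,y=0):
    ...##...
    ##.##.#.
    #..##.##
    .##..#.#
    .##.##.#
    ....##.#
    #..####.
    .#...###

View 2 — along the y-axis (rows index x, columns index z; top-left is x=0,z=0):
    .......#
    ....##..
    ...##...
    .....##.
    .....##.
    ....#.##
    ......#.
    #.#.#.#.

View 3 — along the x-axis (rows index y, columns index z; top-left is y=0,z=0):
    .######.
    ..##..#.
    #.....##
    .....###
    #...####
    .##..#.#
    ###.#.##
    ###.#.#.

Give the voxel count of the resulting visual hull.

|visual hull| = 44

full grid |V| = 512
V1 z: intersect with XY mask (33 set) -- 264 left
V2 y: intersect with XZ mask (17 set) -- 70 left
V3 x: intersect with YZ mask (35 set) -- 44 left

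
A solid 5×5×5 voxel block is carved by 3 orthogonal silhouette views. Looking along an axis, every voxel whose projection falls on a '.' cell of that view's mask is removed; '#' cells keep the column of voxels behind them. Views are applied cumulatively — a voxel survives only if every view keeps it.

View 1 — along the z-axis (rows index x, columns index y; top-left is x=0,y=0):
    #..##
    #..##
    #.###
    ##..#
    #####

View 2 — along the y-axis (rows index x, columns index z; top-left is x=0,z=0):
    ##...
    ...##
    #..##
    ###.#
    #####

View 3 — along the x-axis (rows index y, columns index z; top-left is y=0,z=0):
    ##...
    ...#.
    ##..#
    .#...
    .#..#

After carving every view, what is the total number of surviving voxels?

start: 5×5×5 = 125 voxels
V1 z: intersect with XY mask (18 set) -- 90 left
V2 y: intersect with XZ mask (16 set) -- 61 left
V3 x: intersect with YZ mask (9 set) -- 22 left

|visual hull| = 22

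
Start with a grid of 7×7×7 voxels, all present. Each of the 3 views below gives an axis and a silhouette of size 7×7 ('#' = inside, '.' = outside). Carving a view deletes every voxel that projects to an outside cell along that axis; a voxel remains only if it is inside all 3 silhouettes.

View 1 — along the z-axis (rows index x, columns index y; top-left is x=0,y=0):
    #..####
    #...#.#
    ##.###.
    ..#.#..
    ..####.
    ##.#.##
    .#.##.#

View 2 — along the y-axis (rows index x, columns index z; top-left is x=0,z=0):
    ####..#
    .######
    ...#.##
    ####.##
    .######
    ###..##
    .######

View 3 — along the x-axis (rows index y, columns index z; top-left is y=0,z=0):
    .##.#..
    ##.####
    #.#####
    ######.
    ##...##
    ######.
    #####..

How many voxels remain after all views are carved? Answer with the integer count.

voxel count = 97

full grid |V| = 343
step 1: project along z, AND mask (28/49) → |grid| = 196
step 2: project along y, AND mask (37/49) → |grid| = 143
step 3: project along x, AND mask (36/49) → |grid| = 97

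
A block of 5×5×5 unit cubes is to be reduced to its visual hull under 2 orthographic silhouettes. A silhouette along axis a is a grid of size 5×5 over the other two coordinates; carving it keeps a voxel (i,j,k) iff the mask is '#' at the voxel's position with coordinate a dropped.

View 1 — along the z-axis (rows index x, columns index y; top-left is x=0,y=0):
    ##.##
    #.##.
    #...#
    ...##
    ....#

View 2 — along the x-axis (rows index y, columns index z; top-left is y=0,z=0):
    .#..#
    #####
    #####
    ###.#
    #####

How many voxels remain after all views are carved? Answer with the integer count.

initial block: 5^3 = 125
step 1: project along z, AND mask (12/25) → |grid| = 60
step 2: project along x, AND mask (21/25) → |grid| = 48

|visual hull| = 48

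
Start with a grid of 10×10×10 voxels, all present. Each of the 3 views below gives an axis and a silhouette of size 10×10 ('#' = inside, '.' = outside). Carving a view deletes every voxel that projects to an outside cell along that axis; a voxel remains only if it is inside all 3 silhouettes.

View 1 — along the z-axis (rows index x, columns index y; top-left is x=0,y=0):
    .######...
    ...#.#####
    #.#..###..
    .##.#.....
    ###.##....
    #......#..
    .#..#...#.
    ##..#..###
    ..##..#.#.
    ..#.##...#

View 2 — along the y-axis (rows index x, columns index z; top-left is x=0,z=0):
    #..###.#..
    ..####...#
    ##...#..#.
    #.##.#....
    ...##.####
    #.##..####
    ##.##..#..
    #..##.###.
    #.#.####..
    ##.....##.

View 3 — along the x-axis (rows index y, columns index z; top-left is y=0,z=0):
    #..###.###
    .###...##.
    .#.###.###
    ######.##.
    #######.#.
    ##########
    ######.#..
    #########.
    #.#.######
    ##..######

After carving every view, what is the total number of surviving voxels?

start: 10×10×10 = 1000 voxels
  1. axis=2 (XY plane), |mask|=44  ⇒  voxels=440
  2. axis=1 (XZ plane), |mask|=52  ⇒  voxels=227
  3. axis=0 (YZ plane), |mask|=77  ⇒  voxels=180

180 voxels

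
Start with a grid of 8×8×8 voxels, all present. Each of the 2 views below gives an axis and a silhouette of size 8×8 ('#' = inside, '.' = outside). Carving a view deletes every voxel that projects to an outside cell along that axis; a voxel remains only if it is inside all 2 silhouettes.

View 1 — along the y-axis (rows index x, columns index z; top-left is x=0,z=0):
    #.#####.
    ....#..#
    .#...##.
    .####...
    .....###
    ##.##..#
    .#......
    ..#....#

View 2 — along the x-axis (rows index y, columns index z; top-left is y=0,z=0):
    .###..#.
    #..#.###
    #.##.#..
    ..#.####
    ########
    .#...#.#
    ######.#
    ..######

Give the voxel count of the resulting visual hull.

136 voxels

initial block: 8^3 = 512
step 1: project along y, AND mask (26/64) → |grid| = 208
step 2: project along x, AND mask (42/64) → |grid| = 136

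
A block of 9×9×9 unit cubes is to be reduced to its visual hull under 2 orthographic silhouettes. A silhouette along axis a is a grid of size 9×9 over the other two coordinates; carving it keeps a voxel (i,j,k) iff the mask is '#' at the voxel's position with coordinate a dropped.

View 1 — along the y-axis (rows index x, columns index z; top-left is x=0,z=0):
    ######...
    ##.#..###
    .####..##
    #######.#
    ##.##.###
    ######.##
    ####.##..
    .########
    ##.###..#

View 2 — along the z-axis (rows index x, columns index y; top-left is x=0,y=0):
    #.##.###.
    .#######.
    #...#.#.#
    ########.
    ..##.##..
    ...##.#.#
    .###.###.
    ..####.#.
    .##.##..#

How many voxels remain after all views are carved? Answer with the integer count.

voxel count = 332

full grid |V| = 729
carve view 1 (along y, XZ-mask fill 61/81): 549 voxels remain
carve view 2 (along z, XY-mask fill 49/81): 332 voxels remain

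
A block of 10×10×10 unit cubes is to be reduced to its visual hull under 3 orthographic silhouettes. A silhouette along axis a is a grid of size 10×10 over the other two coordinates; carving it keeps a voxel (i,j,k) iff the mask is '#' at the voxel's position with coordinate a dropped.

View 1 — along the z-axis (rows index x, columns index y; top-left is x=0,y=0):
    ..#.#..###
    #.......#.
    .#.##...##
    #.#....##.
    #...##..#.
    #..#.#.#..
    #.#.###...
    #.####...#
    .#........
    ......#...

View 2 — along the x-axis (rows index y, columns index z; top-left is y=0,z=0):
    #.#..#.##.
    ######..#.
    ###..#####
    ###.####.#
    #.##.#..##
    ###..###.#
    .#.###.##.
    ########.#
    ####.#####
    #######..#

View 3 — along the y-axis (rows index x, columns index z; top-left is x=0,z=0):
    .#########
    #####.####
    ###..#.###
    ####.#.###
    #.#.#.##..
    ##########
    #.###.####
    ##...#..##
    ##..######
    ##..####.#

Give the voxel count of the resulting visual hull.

full grid |V| = 1000
carve view 1 (along z, XY-mask fill 37/100): 370 voxels remain
carve view 2 (along x, YZ-mask fill 73/100): 266 voxels remain
carve view 3 (along y, XZ-mask fill 76/100): 201 voxels remain

|visual hull| = 201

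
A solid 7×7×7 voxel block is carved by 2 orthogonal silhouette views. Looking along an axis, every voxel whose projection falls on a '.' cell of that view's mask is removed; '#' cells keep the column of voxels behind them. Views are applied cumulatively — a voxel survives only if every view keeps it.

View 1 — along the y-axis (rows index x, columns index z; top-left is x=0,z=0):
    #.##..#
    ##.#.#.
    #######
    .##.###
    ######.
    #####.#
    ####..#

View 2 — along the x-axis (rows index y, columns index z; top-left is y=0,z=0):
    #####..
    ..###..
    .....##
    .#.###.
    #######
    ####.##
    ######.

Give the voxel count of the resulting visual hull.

start: 7×7×7 = 343 voxels
V1 y: intersect with XZ mask (37 set) -- 259 left
V2 x: intersect with YZ mask (33 set) -- 175 left

remaining voxels: 175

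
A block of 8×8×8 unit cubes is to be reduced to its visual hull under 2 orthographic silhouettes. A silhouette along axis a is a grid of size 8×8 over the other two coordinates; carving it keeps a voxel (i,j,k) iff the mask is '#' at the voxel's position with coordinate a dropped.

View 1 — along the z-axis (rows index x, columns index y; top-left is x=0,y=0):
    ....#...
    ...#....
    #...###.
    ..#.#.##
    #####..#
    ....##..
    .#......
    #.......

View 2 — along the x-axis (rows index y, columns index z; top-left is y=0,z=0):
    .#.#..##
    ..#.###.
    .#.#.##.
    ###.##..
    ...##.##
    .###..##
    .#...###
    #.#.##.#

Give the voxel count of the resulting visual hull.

full grid |V| = 512
V1 z: intersect with XY mask (20 set) -- 160 left
V2 x: intersect with YZ mask (35 set) -- 86 left

86 voxels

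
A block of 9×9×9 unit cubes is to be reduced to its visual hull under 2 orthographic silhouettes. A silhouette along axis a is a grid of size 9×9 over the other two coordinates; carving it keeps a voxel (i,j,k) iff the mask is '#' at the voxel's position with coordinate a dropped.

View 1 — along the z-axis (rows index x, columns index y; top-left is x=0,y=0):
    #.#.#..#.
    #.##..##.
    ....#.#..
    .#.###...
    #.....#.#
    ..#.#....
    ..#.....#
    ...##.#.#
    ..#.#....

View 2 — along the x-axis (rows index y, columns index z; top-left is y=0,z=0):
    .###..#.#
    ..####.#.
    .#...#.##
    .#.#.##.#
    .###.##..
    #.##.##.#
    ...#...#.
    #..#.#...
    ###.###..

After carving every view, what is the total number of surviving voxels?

remaining voxels: 123

initial block: 9^3 = 729
step 1: project along z, AND mask (28/81) → |grid| = 252
step 2: project along x, AND mask (41/81) → |grid| = 123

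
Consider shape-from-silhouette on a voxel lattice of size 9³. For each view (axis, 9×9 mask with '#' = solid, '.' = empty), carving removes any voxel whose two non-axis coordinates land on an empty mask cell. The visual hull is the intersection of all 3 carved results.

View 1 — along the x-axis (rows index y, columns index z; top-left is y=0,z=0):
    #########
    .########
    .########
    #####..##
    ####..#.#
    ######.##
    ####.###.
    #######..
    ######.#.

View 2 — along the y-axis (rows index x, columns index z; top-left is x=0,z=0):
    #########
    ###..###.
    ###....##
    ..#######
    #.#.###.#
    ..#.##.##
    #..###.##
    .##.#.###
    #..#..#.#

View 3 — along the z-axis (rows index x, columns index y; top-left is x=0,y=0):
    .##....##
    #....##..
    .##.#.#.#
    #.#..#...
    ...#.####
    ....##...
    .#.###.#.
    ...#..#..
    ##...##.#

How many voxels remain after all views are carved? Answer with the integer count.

before carving: 729 voxels (9×9×9)
step 1: project along x, AND mask (67/81) → |grid| = 603
step 2: project along y, AND mask (54/81) → |grid| = 394
step 3: project along z, AND mask (34/81) → |grid| = 163

163 voxels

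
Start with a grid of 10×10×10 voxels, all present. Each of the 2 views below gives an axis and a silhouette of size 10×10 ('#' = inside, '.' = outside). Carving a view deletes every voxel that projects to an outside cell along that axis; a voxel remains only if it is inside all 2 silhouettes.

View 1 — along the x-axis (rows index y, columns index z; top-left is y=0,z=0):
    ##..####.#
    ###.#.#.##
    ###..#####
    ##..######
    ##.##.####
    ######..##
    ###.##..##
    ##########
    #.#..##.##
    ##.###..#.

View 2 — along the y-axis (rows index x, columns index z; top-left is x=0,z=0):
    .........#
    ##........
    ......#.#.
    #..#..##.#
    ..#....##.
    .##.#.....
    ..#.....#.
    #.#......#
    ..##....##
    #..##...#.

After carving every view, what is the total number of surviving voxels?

|visual hull| = 221

start: 10×10×10 = 1000 voxels
[1] x-view keeps 75 columns → grid now 750
[2] y-view keeps 29 columns → grid now 221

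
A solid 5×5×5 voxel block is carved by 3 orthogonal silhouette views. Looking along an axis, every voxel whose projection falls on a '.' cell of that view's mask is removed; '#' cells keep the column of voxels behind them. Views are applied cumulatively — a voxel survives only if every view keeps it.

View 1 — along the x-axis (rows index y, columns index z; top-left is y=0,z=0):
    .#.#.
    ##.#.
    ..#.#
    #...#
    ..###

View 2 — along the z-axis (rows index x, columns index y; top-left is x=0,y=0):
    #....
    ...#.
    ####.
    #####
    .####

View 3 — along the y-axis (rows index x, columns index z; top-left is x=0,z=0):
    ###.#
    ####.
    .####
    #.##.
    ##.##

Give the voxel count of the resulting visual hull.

|visual hull| = 24

before carving: 125 voxels (5×5×5)
step 1: project along x, AND mask (12/25) → |grid| = 60
step 2: project along z, AND mask (15/25) → |grid| = 35
step 3: project along y, AND mask (19/25) → |grid| = 24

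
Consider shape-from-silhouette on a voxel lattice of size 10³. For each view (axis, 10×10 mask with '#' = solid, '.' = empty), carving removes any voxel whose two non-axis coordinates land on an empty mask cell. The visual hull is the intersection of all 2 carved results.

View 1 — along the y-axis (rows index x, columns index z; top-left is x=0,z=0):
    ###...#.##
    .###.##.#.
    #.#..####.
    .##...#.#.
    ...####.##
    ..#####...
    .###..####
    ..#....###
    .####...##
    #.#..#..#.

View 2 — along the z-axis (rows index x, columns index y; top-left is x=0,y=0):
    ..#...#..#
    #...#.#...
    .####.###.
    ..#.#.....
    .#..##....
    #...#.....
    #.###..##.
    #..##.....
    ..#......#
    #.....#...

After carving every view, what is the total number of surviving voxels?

before carving: 1000 voxels (10×10×10)
  1. axis=1 (XZ plane), |mask|=54  ⇒  voxels=540
  2. axis=2 (XY plane), |mask|=33  ⇒  voxels=188

remaining voxels: 188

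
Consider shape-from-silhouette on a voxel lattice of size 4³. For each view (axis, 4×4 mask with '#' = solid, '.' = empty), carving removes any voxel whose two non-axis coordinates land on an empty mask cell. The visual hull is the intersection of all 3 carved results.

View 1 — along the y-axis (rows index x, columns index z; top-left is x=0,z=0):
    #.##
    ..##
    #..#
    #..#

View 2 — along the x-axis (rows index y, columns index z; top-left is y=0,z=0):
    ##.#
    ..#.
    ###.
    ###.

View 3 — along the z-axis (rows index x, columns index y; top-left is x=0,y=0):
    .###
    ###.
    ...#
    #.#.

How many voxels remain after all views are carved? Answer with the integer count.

remaining voxels: 12

full grid |V| = 64
[1] y-view keeps 9 columns → grid now 36
[2] x-view keeps 10 columns → grid now 19
[3] z-view keeps 9 columns → grid now 12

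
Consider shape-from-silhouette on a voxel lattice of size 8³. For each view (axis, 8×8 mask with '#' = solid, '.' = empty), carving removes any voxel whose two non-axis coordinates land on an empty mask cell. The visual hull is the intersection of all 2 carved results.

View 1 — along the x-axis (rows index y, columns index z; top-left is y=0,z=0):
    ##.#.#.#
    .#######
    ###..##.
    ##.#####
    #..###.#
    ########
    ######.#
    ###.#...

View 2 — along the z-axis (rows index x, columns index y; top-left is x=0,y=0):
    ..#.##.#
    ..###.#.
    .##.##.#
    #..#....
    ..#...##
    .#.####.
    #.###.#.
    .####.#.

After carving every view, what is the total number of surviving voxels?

voxel count = 197

start: 8×8×8 = 512 voxels
carve view 1 (along x, YZ-mask fill 48/64): 384 voxels remain
carve view 2 (along z, XY-mask fill 33/64): 197 voxels remain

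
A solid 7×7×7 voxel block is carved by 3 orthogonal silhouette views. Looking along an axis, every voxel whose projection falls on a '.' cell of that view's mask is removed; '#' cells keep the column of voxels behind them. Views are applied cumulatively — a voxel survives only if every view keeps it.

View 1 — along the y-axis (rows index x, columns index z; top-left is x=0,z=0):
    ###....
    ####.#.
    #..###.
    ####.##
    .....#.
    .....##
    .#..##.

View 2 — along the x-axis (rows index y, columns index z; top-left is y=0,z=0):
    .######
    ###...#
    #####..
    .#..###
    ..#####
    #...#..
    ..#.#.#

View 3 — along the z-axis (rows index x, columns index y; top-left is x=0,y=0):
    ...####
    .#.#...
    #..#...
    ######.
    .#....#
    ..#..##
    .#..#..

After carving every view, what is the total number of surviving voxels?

start: 7×7×7 = 343 voxels
carve view 1 (along y, XZ-mask fill 24/49): 168 voxels remain
carve view 2 (along x, YZ-mask fill 29/49): 92 voxels remain
carve view 3 (along z, XY-mask fill 21/49): 39 voxels remain

voxel count = 39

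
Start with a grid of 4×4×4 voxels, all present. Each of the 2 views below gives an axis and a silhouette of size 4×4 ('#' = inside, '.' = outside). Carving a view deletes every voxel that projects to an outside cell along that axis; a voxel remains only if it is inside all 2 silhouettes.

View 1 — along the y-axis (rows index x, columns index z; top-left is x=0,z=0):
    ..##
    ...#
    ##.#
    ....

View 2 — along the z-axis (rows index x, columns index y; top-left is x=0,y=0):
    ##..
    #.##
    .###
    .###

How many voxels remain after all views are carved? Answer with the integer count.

remaining voxels: 16

full grid |V| = 64
V1 y: intersect with XZ mask (6 set) -- 24 left
V2 z: intersect with XY mask (11 set) -- 16 left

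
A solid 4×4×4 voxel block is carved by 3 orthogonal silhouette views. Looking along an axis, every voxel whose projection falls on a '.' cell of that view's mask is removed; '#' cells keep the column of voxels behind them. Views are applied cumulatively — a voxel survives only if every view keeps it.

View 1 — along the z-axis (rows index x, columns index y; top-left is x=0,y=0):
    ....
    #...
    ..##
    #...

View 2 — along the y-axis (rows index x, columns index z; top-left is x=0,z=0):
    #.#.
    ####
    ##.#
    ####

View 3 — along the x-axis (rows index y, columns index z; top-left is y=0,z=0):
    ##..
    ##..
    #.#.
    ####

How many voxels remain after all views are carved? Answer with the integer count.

8 voxels

before carving: 64 voxels (4×4×4)
  1. axis=2 (XY plane), |mask|=4  ⇒  voxels=16
  2. axis=1 (XZ plane), |mask|=13  ⇒  voxels=14
  3. axis=0 (YZ plane), |mask|=10  ⇒  voxels=8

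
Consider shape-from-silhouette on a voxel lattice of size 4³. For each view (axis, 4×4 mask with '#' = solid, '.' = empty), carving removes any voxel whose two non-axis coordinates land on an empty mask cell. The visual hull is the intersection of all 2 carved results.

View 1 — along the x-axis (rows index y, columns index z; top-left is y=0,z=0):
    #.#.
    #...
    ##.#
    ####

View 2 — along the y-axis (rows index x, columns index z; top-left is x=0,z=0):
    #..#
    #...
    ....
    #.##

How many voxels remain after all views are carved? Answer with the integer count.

18 voxels

full grid |V| = 64
after view 1 [x-axis, 10 of 16 cells solid] → remaining = 40
after view 2 [y-axis, 6 of 16 cells solid] → remaining = 18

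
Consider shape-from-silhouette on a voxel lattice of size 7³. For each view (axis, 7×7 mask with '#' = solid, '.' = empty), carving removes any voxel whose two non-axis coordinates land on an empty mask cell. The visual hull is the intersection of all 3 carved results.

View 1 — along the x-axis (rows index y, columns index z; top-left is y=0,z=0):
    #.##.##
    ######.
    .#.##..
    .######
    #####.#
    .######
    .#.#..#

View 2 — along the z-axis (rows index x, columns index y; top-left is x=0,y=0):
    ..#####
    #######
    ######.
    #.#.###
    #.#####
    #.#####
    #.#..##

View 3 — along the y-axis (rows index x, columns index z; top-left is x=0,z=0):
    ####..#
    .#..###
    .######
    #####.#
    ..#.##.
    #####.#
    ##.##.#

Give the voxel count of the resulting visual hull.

voxel count = 138

start: 7×7×7 = 343 voxels
carve view 1 (along x, YZ-mask fill 35/49): 245 voxels remain
carve view 2 (along z, XY-mask fill 39/49): 189 voxels remain
carve view 3 (along y, XZ-mask fill 35/49): 138 voxels remain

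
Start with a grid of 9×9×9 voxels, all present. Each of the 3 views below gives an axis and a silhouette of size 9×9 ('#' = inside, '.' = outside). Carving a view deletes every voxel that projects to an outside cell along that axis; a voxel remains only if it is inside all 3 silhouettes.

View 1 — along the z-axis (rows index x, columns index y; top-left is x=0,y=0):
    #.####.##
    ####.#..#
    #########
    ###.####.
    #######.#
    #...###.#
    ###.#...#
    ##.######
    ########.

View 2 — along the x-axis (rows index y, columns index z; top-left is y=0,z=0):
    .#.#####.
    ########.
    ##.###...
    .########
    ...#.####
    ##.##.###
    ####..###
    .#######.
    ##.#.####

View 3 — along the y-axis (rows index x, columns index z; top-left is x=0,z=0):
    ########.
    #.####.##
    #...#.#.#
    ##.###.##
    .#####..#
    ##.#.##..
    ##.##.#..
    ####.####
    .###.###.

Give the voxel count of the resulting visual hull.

voxel count = 293

initial block: 9^3 = 729
[1] z-view keeps 63 columns → grid now 567
[2] x-view keeps 60 columns → grid now 415
[3] y-view keeps 56 columns → grid now 293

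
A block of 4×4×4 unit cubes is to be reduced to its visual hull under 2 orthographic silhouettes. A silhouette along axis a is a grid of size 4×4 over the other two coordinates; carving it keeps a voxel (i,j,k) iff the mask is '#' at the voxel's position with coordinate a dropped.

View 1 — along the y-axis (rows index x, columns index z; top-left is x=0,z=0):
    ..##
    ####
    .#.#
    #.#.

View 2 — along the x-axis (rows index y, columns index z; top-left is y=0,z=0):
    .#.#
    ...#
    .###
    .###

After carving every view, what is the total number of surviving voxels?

before carving: 64 voxels (4×4×4)
[1] y-view keeps 10 columns → grid now 40
[2] x-view keeps 9 columns → grid now 24

remaining voxels: 24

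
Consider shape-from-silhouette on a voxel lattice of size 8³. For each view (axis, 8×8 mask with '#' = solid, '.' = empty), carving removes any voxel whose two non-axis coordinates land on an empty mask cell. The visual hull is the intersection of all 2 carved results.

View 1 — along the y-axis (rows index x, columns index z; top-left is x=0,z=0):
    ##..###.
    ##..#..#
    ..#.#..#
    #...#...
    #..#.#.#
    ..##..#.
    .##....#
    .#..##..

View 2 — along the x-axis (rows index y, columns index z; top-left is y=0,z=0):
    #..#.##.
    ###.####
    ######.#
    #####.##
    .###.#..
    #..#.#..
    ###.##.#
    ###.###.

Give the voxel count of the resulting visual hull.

initial block: 8^3 = 512
  1. axis=1 (XZ plane), |mask|=27  ⇒  voxels=216
  2. axis=0 (YZ plane), |mask|=44  ⇒  voxels=150

remaining voxels: 150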